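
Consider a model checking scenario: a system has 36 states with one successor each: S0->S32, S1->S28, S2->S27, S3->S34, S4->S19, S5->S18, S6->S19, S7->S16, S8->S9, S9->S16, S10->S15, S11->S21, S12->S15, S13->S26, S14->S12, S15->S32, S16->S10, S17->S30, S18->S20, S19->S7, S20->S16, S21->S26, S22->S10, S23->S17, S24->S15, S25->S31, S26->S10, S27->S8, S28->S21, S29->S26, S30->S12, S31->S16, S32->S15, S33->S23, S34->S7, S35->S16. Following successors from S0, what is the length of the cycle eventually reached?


Trace from S0 until a state repeats:
  S0 -> S32 -> S15 -> S32
S32 first seen at step 1, revisited at step 3.
Cycle length = 3 - 1 = 2

2


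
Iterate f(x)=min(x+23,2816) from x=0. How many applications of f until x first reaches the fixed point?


Step 1: x=0, cap=2816, increment=23
Step 2: x grows by 23 each step until capped at 2816; fixed point is x=2816
Step 3: iterations = ceil(2816/23) = 123

123


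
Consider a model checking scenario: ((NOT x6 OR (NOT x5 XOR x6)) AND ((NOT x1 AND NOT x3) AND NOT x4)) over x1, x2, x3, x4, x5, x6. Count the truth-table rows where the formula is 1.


Formula: ((NOT x6 OR (NOT x5 XOR x6)) AND ((NOT x1 AND NOT x3) AND NOT x4)) over 6 vars (64 rows)
Evaluate each row (x1, x2, x3, x4, x5, x6 as bits, MSB first):
  row 0 [000000]: ((NOT 0 OR (NOT 0 XOR 0)) AND ((NOT 0 AND NOT 0) AND NOT 0)) -> 1
  row 1 [000001]: ((NOT 1 OR (NOT 0 XOR 1)) AND ((NOT 0 AND NOT 0) AND NOT 0)) -> 0
  row 2 [000010]: ((NOT 0 OR (NOT 1 XOR 0)) AND ((NOT 0 AND NOT 0) AND NOT 0)) -> 1
  row 3 [000011]: ((NOT 1 OR (NOT 1 XOR 1)) AND ((NOT 0 AND NOT 0) AND NOT 0)) -> 1
  row 4 [000100]: ((NOT 0 OR (NOT 0 XOR 0)) AND ((NOT 0 AND NOT 0) AND NOT 1)) -> 0
  (every remaining row is evaluated the same way; all 64 results are listed next)
Full result column, 8 rows per line (x1,x2,x3 fixed per line; x4,x5,x6 runs 000..111 left to right):
  rows 0-7 [x1,x2,x3=000]: 10110000  (ones: 3)
  rows 8-15 [x1,x2,x3=001]: 00000000  (ones: 0)
  rows 16-23 [x1,x2,x3=010]: 10110000  (ones: 3)
  rows 24-31 [x1,x2,x3=011]: 00000000  (ones: 0)
  rows 32-39 [x1,x2,x3=100]: 00000000  (ones: 0)
  rows 40-47 [x1,x2,x3=101]: 00000000  (ones: 0)
  rows 48-55 [x1,x2,x3=110]: 00000000  (ones: 0)
  rows 56-63 [x1,x2,x3=111]: 00000000  (ones: 0)
Count of 1-rows = 3+0+3+0+0+0+0+0 = 6

6


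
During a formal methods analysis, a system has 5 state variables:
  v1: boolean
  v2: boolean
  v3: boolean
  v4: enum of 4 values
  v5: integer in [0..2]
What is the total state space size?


State space = product of domain sizes of all variables.
Domain sizes:
  v1 (boolean): 2
  v2 (boolean): 2
  v3 (boolean): 2
  v4 (enum of 4 values): 4
  v5 (integer in [0..2]): 3
Product = 2 * 2 * 2 * 4 * 3 = 96

96


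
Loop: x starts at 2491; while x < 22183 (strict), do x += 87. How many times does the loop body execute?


Step 1: x goes from 2491 toward 22183 by 87; the body runs while x<22183, so iterations = ceil((bound-start)/step)
Step 2: Distance=19692
Step 3: ceil(19692/87)=227

227


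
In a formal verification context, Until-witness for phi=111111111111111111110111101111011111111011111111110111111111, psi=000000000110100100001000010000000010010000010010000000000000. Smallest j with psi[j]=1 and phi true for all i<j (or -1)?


(phi U psi) at 0: need smallest j with psi[j]=1 and phi[i]=1 for all i in [0,j).
Scan from step 0:
  step 0: phi=1, psi=0 -> continue
  step 1: phi=1, psi=0 -> continue
  step 2: phi=1, psi=0 -> continue
  step 3: phi=1, psi=0 -> continue
  step 9: psi=1 and phi held for [0,9) -> witness found
Witness step = 9

9


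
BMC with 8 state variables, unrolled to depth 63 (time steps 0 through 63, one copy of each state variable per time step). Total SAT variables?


BMC unrolls to depth k, creating one copy of each state var for steps 0..k.
Step count = 63 + 1 = 64 (steps 0 through 63)
Vars per step = 8
Total = 8 * 64 = 512

512


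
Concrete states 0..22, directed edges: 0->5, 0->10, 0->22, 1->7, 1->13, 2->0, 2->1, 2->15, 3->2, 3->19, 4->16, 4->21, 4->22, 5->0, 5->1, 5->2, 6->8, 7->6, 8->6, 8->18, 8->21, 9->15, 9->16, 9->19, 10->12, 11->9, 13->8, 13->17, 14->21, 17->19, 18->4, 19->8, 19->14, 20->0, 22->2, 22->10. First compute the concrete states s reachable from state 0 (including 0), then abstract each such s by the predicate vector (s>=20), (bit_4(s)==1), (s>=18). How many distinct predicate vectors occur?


BFS from 0:
Concrete reachable: {0, 1, 2, 4, 5, 6, 7, 8, 10, 12, 13, 14, 15, 16, 17, 18, 19, 21, 22}
Abstract via predicates (s>=20), (bit_4(s)==1), (s>=18):
  (0,0,0) <- {0, 1, 2, 4, 5, 6, 7, 8, 10, 12, 13, 14, 15}
  (0,1,0) <- {16, 17}
  (0,1,1) <- {18, 19}
  (1,1,1) <- {21, 22}
Distinct abstract states = 4

4


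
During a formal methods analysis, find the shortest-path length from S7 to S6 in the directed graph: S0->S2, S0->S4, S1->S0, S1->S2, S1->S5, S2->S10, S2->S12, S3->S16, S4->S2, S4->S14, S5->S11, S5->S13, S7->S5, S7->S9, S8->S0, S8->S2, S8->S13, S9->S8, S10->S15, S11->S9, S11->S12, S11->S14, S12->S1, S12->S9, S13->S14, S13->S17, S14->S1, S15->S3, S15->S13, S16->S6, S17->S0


BFS layer-by-layer from S7:
  dist 0: {S7}
  dist 1: {S5, S9}
  dist 2: {S8, S11, S13}
  dist 3: {S0, S2, S12, S14, S17}
  dist 4: {S1, S4, S10}
  dist 5: {S15}
  dist 6: {S3}
  dist 7: {S16}
  dist 8: {S6}
  -> S6 reached at distance 8
Shortest path length = 8

8


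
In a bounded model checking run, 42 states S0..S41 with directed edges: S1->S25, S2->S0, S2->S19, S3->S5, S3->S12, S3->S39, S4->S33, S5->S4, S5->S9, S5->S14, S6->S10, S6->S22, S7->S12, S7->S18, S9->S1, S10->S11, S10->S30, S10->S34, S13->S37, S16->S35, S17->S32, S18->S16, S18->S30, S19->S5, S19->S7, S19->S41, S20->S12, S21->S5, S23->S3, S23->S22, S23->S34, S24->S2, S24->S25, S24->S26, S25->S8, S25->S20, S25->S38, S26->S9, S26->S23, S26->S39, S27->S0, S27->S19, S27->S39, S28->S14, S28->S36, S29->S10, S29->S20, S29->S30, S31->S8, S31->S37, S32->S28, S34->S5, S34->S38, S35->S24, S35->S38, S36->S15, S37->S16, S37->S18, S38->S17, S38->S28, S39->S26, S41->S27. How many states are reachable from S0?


BFS from S0:
  layer 0: {S0}
Reachable set: {S0}
Count = 1

1


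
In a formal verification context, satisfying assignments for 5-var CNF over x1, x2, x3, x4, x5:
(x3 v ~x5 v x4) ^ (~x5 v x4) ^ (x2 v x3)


CNF with 3 clauses over 5 vars (32 assignments).
An assignment satisfies CNF iff every clause has >=1 true literal.
Check each row (bits = x1,x2,x3,x4,x5; clause T/F shown):
  row 0 [00000]: clauses=TTF -> 0
  row 1 [00001]: clauses=FFF -> 0
  row 2 [00010]: clauses=TTF -> 0
  row 3 [00011]: clauses=TTF -> 0
  row 4 [00100]: clauses=TTT -> 1
  row 5 [00101]: clauses=TFT -> 0
  row 6 [00110]: clauses=TTT -> 1
  row 7 [00111]: clauses=TTT -> 1
  row 8 [01000]: clauses=TTT -> 1
  row 9 [01001]: clauses=FFT -> 0
  row 10 [01010]: clauses=TTT -> 1
  row 11 [01011]: clauses=TTT -> 1
  row 12 [01100]: clauses=TTT -> 1
  row 13 [01101]: clauses=TFT -> 0
  row 14 [01110]: clauses=TTT -> 1
  row 15 [01111]: clauses=TTT -> 1
  row 16 [10000]: clauses=TTF -> 0
  row 17 [10001]: clauses=FFF -> 0
  row 18 [10010]: clauses=TTF -> 0
  row 19 [10011]: clauses=TTF -> 0
  row 20 [10100]: clauses=TTT -> 1
  row 21 [10101]: clauses=TFT -> 0
  row 22 [10110]: clauses=TTT -> 1
  row 23 [10111]: clauses=TTT -> 1
  row 24 [11000]: clauses=TTT -> 1
  row 25 [11001]: clauses=FFT -> 0
  row 26 [11010]: clauses=TTT -> 1
  row 27 [11011]: clauses=TTT -> 1
  row 28 [11100]: clauses=TTT -> 1
  row 29 [11101]: clauses=TFT -> 0
  row 30 [11110]: clauses=TTT -> 1
  row 31 [11111]: clauses=TTT -> 1
Full result column, 8 rows per line (x1,x2 fixed per line; x3,x4,x5 runs 000..111 left to right):
  rows 0-7 [x1,x2=00]: 00001011  (ones: 3)
  rows 8-15 [x1,x2=01]: 10111011  (ones: 6)
  rows 16-23 [x1,x2=10]: 00001011  (ones: 3)
  rows 24-31 [x1,x2=11]: 10111011  (ones: 6)
Satisfying assignments = 3+6+3+6 = 18

18


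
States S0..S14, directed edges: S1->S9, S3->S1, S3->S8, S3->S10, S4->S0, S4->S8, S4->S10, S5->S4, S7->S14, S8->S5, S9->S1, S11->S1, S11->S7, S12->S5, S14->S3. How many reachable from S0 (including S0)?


BFS from S0:
  layer 0: {S0}
Reachable set: {S0}
Count = 1

1


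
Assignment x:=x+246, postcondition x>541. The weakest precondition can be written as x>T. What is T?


Formula: wp(x:=E, P) = P[E/x] (substitute E for x in postcondition)
Step 1: Postcondition: x>541
Step 2: Substitute x+246 for x: x+246>541
Step 3: Solve for x: x > 541-246 = 295

295


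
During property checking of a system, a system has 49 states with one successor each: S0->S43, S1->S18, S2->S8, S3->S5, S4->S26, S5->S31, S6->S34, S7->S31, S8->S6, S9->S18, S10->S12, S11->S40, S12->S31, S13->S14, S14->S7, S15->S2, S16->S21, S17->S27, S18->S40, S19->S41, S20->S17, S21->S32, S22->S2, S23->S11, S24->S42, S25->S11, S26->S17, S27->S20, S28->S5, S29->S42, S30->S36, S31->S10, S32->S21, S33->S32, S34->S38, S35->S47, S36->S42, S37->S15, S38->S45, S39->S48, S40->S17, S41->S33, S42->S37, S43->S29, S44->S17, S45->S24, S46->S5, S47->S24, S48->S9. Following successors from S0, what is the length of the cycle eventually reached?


Trace from S0 until a state repeats:
  S0 -> S43 -> S29 -> S42 -> S37 -> S15 -> S2 -> S8 -> S6 -> S34 -> S38 -> S45 -> S24 -> S42
S42 first seen at step 3, revisited at step 13.
Cycle length = 13 - 3 = 10

10


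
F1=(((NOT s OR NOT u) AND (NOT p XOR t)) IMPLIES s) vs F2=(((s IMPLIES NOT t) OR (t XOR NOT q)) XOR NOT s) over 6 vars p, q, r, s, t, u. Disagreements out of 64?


F1 = (((NOT s OR NOT u) AND (NOT p XOR t)) IMPLIES s)
F2 = (((s IMPLIES NOT t) OR (t XOR NOT q)) XOR NOT s)
Evaluate both on each of 64 rows (bits = p,q,r,s,t,u):
  row 0 [000000]: F1=0 F2=0 -> 0
  row 1 [000001]: F1=0 F2=0 -> 0
  row 2 [000010]: F1=1 F2=0 (differ) -> 1
  row 3 [000011]: F1=1 F2=0 (differ) -> 1
  row 4 [000100]: F1=1 F2=1 -> 0
  (every remaining row is evaluated the same way; all 64 results are listed next)
Full result column, 8 rows per line (p,q,r fixed per line; s,t,u runs 000..111 left to right):
  rows 0-7 [p,q,r=000]: 00110011  (ones: 4)
  rows 8-15 [p,q,r=001]: 00110011  (ones: 4)
  rows 16-23 [p,q,r=010]: 00110000  (ones: 2)
  rows 24-31 [p,q,r=011]: 00110000  (ones: 2)
  rows 32-39 [p,q,r=100]: 11000011  (ones: 4)
  rows 40-47 [p,q,r=101]: 11000011  (ones: 4)
  rows 48-55 [p,q,r=110]: 11000000  (ones: 2)
  rows 56-63 [p,q,r=111]: 11000000  (ones: 2)
Disagreements = 4+4+2+2+4+4+2+2 = 24

24


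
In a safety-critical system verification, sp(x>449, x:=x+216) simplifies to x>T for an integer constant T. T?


Formula: sp(P, x:=E) = exists old_x. (x = E[old_x/x]) AND P[old_x/x] (old_x is the value of x before the assignment; eliminate old_x by solving x = E[old_x/x] for old_x)
Step 1: Precondition P: x>449, i.e. old_x > 449
Step 2: Assignment gives x = old_x + 216, so old_x = x - 216
Step 3: Substitute into P: x - 216 > 449
Step 4: Simplify: x > 449+216 = 665

665


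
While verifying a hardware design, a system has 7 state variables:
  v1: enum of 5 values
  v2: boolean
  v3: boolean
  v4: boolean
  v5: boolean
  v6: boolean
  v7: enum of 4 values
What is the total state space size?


State space = product of domain sizes of all variables.
Domain sizes:
  v1 (enum of 5 values): 5
  v2 (boolean): 2
  v3 (boolean): 2
  v4 (boolean): 2
  v5 (boolean): 2
  v6 (boolean): 2
  v7 (enum of 4 values): 4
Product = 5 * 2 * 2 * 2 * 2 * 2 * 4 = 640

640


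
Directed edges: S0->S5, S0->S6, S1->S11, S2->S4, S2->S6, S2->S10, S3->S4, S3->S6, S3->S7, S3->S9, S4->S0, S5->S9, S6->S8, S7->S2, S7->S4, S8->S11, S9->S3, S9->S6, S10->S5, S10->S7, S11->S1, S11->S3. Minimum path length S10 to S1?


BFS layer-by-layer from S10:
  dist 0: {S10}
  dist 1: {S5, S7}
  dist 2: {S2, S4, S9}
  dist 3: {S0, S3, S6}
  dist 4: {S8}
  dist 5: {S11}
  dist 6: {S1}
  -> S1 reached at distance 6
Shortest path length = 6

6


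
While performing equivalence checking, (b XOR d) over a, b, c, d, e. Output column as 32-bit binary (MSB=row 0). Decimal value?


Formula: (b XOR d) over a, b, c, d, e (32 rows)
Evaluate each row (bits = a,b,c,d,e, MSB first):
  row 0 [00000]: (0 XOR 0) -> 0
  row 1 [00001]: (0 XOR 0) -> 0
  row 2 [00010]: (0 XOR 1) -> 1
  row 3 [00011]: (0 XOR 1) -> 1
  row 4 [00100]: (0 XOR 0) -> 0
  row 5 [00101]: (0 XOR 0) -> 0
  row 6 [00110]: (0 XOR 1) -> 1
  row 7 [00111]: (0 XOR 1) -> 1
  row 8 [01000]: (1 XOR 0) -> 1
  row 9 [01001]: (1 XOR 0) -> 1
  row 10 [01010]: (1 XOR 1) -> 0
  row 11 [01011]: (1 XOR 1) -> 0
  row 12 [01100]: (1 XOR 0) -> 1
  row 13 [01101]: (1 XOR 0) -> 1
  row 14 [01110]: (1 XOR 1) -> 0
  row 15 [01111]: (1 XOR 1) -> 0
  row 16 [10000]: (0 XOR 0) -> 0
  row 17 [10001]: (0 XOR 0) -> 0
  row 18 [10010]: (0 XOR 1) -> 1
  row 19 [10011]: (0 XOR 1) -> 1
  row 20 [10100]: (0 XOR 0) -> 0
  row 21 [10101]: (0 XOR 0) -> 0
  row 22 [10110]: (0 XOR 1) -> 1
  row 23 [10111]: (0 XOR 1) -> 1
  row 24 [11000]: (1 XOR 0) -> 1
  row 25 [11001]: (1 XOR 0) -> 1
  row 26 [11010]: (1 XOR 1) -> 0
  row 27 [11011]: (1 XOR 1) -> 0
  row 28 [11100]: (1 XOR 0) -> 1
  row 29 [11101]: (1 XOR 0) -> 1
  row 30 [11110]: (1 XOR 1) -> 0
  row 31 [11111]: (1 XOR 1) -> 0
Full result column, 4 rows per line (a,b,c fixed per line; d,e runs 00..11 left to right):
  rows 0-3 [a,b,c=000]: 0011  = hex 3
  rows 4-7 [a,b,c=001]: 0011  = hex 3
  rows 8-11 [a,b,c=010]: 1100  = hex C
  rows 12-15 [a,b,c=011]: 1100  = hex C
  rows 16-19 [a,b,c=100]: 0011  = hex 3
  rows 20-23 [a,b,c=101]: 0011  = hex 3
  rows 24-27 [a,b,c=110]: 1100  = hex C
  rows 28-31 [a,b,c=111]: 1100  = hex C
Output column (row 0 .. row 31) = 00110011110011000011001111001100
Output column grouped in 4s = 0011 0011 1100 1100 0011 0011 1100 1100 = 0x33CC33CC
Convert to decimal digit by digit (value = value*16 + digit):
  3 -> 3
  3*16 + 3 = 51
  51*16 + 12 (C) = 828
  828*16 + 12 (C) = 13260
  13260*16 + 3 = 212163
  212163*16 + 3 = 3394611
  3394611*16 + 12 (C) = 54313788
  54313788*16 + 12 (C) = 869020620
Decimal = 869020620

869020620


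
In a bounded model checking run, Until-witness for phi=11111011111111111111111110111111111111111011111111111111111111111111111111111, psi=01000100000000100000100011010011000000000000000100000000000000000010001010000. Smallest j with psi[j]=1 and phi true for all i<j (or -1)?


(phi U psi) at 0: need smallest j with psi[j]=1 and phi[i]=1 for all i in [0,j).
Scan from step 0:
  step 0: phi=1, psi=0 -> continue
  step 1: psi=1 and phi held for [0,1) -> witness found
Witness step = 1

1


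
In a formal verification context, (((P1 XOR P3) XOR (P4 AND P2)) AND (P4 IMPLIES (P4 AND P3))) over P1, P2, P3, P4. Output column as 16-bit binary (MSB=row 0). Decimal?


Formula: (((P1 XOR P3) XOR (P4 AND P2)) AND (P4 IMPLIES (P4 AND P3))) over P1, P2, P3, P4 (16 rows)
Evaluate each row (bits = P1,P2,P3,P4, MSB first):
  row 0 [0000]: (((0 XOR 0) XOR (0 AND 0)) AND (0 IMPLIES (0 AND 0))) -> 0
  row 1 [0001]: (((0 XOR 0) XOR (1 AND 0)) AND (1 IMPLIES (1 AND 0))) -> 0
  row 2 [0010]: (((0 XOR 1) XOR (0 AND 0)) AND (0 IMPLIES (0 AND 1))) -> 1
  row 3 [0011]: (((0 XOR 1) XOR (1 AND 0)) AND (1 IMPLIES (1 AND 1))) -> 1
  row 4 [0100]: (((0 XOR 0) XOR (0 AND 1)) AND (0 IMPLIES (0 AND 0))) -> 0
  row 5 [0101]: (((0 XOR 0) XOR (1 AND 1)) AND (1 IMPLIES (1 AND 0))) -> 0
  row 6 [0110]: (((0 XOR 1) XOR (0 AND 1)) AND (0 IMPLIES (0 AND 1))) -> 1
  row 7 [0111]: (((0 XOR 1) XOR (1 AND 1)) AND (1 IMPLIES (1 AND 1))) -> 0
  row 8 [1000]: (((1 XOR 0) XOR (0 AND 0)) AND (0 IMPLIES (0 AND 0))) -> 1
  row 9 [1001]: (((1 XOR 0) XOR (1 AND 0)) AND (1 IMPLIES (1 AND 0))) -> 0
  row 10 [1010]: (((1 XOR 1) XOR (0 AND 0)) AND (0 IMPLIES (0 AND 1))) -> 0
  row 11 [1011]: (((1 XOR 1) XOR (1 AND 0)) AND (1 IMPLIES (1 AND 1))) -> 0
  row 12 [1100]: (((1 XOR 0) XOR (0 AND 1)) AND (0 IMPLIES (0 AND 0))) -> 1
  row 13 [1101]: (((1 XOR 0) XOR (1 AND 1)) AND (1 IMPLIES (1 AND 0))) -> 0
  row 14 [1110]: (((1 XOR 1) XOR (0 AND 1)) AND (0 IMPLIES (0 AND 1))) -> 0
  row 15 [1111]: (((1 XOR 1) XOR (1 AND 1)) AND (1 IMPLIES (1 AND 1))) -> 1
Full result column, 4 rows per line (P1,P2 fixed per line; P3,P4 runs 00..11 left to right):
  rows 0-3 [P1,P2=00]: 0011  = hex 3
  rows 4-7 [P1,P2=01]: 0010  = hex 2
  rows 8-11 [P1,P2=10]: 1000  = hex 8
  rows 12-15 [P1,P2=11]: 1001  = hex 9
Output column (row 0 .. row 15) = 0011001010001001
Output column grouped in 4s = 0011 0010 1000 1001 = 0x3289
Convert to decimal digit by digit (value = value*16 + digit):
  3 -> 3
  3*16 + 2 = 50
  50*16 + 8 = 808
  808*16 + 9 = 12937
Decimal = 12937

12937


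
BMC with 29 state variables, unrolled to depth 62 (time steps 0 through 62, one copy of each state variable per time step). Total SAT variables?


BMC unrolls to depth k, creating one copy of each state var for steps 0..k.
Step count = 62 + 1 = 63 (steps 0 through 62)
Vars per step = 29
Total = 29 * 63 = 1827

1827


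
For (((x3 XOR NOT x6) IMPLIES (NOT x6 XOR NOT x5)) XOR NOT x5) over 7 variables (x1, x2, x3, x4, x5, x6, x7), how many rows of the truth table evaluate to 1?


Formula: (((x3 XOR NOT x6) IMPLIES (NOT x6 XOR NOT x5)) XOR NOT x5) over 7 vars (128 rows)
Evaluate each row (x1, x2, x3, x4, x5, x6, x7 as bits, MSB first):
  row 0 [0000000]: (((0 XOR NOT 0) IMPLIES (NOT 0 XOR NOT 0)) XOR NOT 0) -> 1
  row 1 [0000001]: (((0 XOR NOT 0) IMPLIES (NOT 0 XOR NOT 0)) XOR NOT 0) -> 1
  row 2 [0000010]: (((0 XOR NOT 1) IMPLIES (NOT 1 XOR NOT 0)) XOR NOT 0) -> 0
  row 3 [0000011]: (((0 XOR NOT 1) IMPLIES (NOT 1 XOR NOT 0)) XOR NOT 0) -> 0
  row 4 [0000100]: (((0 XOR NOT 0) IMPLIES (NOT 0 XOR NOT 1)) XOR NOT 1) -> 1
  (every remaining row is evaluated the same way; all 128 results are listed next)
Full result column, 8 rows per line (x1,x2,x3,x4 fixed per line; x5,x6,x7 runs 000..111 left to right):
  rows 0-7 [x1,x2,x3,x4=0000]: 11001111  (ones: 6)
  rows 8-15 [x1,x2,x3,x4=0001]: 11001111  (ones: 6)
  rows 16-23 [x1,x2,x3,x4=0010]: 00001100  (ones: 2)
  rows 24-31 [x1,x2,x3,x4=0011]: 00001100  (ones: 2)
  rows 32-39 [x1,x2,x3,x4=0100]: 11001111  (ones: 6)
  rows 40-47 [x1,x2,x3,x4=0101]: 11001111  (ones: 6)
  rows 48-55 [x1,x2,x3,x4=0110]: 00001100  (ones: 2)
  rows 56-63 [x1,x2,x3,x4=0111]: 00001100  (ones: 2)
  rows 64-71 [x1,x2,x3,x4=1000]: 11001111  (ones: 6)
  rows 72-79 [x1,x2,x3,x4=1001]: 11001111  (ones: 6)
  rows 80-87 [x1,x2,x3,x4=1010]: 00001100  (ones: 2)
  rows 88-95 [x1,x2,x3,x4=1011]: 00001100  (ones: 2)
  rows 96-103 [x1,x2,x3,x4=1100]: 11001111  (ones: 6)
  rows 104-111 [x1,x2,x3,x4=1101]: 11001111  (ones: 6)
  rows 112-119 [x1,x2,x3,x4=1110]: 00001100  (ones: 2)
  rows 120-127 [x1,x2,x3,x4=1111]: 00001100  (ones: 2)
Count of 1-rows = 6+6+2+2+6+6+2+2+6+6+2+2+6+6+2+2 = 64

64


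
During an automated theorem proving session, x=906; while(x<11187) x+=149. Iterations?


Step 1: x goes from 906 toward 11187 by 149; the body runs while x<11187, so iterations = ceil((bound-start)/step)
Step 2: Distance=10281
Step 3: ceil(10281/149)=69

69


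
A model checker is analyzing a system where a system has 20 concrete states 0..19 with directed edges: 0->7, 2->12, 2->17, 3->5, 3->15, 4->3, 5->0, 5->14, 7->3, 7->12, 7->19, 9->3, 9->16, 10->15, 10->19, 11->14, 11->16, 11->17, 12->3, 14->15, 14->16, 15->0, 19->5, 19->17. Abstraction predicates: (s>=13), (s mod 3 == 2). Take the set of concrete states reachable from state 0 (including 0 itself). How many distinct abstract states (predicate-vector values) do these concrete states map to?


BFS from 0:
Concrete reachable: {0, 3, 5, 7, 12, 14, 15, 16, 17, 19}
Abstract via predicates (s>=13), (s mod 3 == 2):
  (0,0) <- {0, 3, 7, 12}
  (0,1) <- {5}
  (1,0) <- {15, 16, 19}
  (1,1) <- {14, 17}
Distinct abstract states = 4

4


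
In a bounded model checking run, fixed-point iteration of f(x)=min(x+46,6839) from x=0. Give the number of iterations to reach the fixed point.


Step 1: x=0, cap=6839, increment=46
Step 2: x grows by 46 each step until capped at 6839; fixed point is x=6839
Step 3: iterations = ceil(6839/46) = 149

149


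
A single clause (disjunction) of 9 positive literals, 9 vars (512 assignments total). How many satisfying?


Step 1: Total=2^9=512
Step 2: Unsat when all 9 false: 2^0=1
Step 3: Sat=512-1=511

511


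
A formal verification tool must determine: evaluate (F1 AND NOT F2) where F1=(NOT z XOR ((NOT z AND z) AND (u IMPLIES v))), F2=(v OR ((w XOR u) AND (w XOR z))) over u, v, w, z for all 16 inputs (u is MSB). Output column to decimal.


F1 = (NOT z XOR ((NOT z AND z) AND (u IMPLIES v)))
F2 = (v OR ((w XOR u) AND (w XOR z)))
Counterexample to F1=>F2 is where F1=1 and F2=0.
Evaluate each row (bits = u,v,w,z, MSB first):
  row 0 [0000]: F1=1 F2=0 -> F1&~F2 -> 1
  row 1 [0001]: F1=0 F2=0 -> F1&~F2 -> 0
  row 2 [0010]: F1=1 F2=1 -> F1&~F2 -> 0
  row 3 [0011]: F1=0 F2=0 -> F1&~F2 -> 0
  row 4 [0100]: F1=1 F2=1 -> F1&~F2 -> 0
  row 5 [0101]: F1=0 F2=1 -> F1&~F2 -> 0
  row 6 [0110]: F1=1 F2=1 -> F1&~F2 -> 0
  row 7 [0111]: F1=0 F2=1 -> F1&~F2 -> 0
  row 8 [1000]: F1=1 F2=0 -> F1&~F2 -> 1
  row 9 [1001]: F1=0 F2=1 -> F1&~F2 -> 0
  row 10 [1010]: F1=1 F2=0 -> F1&~F2 -> 1
  row 11 [1011]: F1=0 F2=0 -> F1&~F2 -> 0
  row 12 [1100]: F1=1 F2=1 -> F1&~F2 -> 0
  row 13 [1101]: F1=0 F2=1 -> F1&~F2 -> 0
  row 14 [1110]: F1=1 F2=1 -> F1&~F2 -> 0
  row 15 [1111]: F1=0 F2=1 -> F1&~F2 -> 0
Full result column, 4 rows per line (u,v fixed per line; w,z runs 00..11 left to right):
  rows 0-3 [u,v=00]: 1000  = hex 8
  rows 4-7 [u,v=01]: 0000  = hex 0
  rows 8-11 [u,v=10]: 1010  = hex A
  rows 12-15 [u,v=11]: 0000  = hex 0
Counterexample vector (row 0 .. row 15) = 1000000010100000
Output column grouped in 4s = 1000 0000 1010 0000 = 0x80A0
Convert to decimal digit by digit (value = value*16 + digit):
  8 -> 8
  8*16 + 0 = 128
  128*16 + 10 (A) = 2058
  2058*16 + 0 = 32928
Decimal = 32928

32928


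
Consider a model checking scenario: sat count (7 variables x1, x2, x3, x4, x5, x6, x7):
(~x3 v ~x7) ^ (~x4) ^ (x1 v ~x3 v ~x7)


CNF with 3 clauses over 7 vars (128 assignments).
An assignment satisfies CNF iff every clause has >=1 true literal.
Check each row (bits = x1,x2,x3,x4,x5,x6,x7; clause T/F shown):
  row 0 [0000000]: clauses=TTT -> 1
  row 1 [0000001]: clauses=TTT -> 1
  row 2 [0000010]: clauses=TTT -> 1
  row 3 [0000011]: clauses=TTT -> 1
  row 4 [0000100]: clauses=TTT -> 1
  (every remaining row is evaluated the same way; all 128 results are listed next)
Full result column, 8 rows per line (x1,x2,x3,x4 fixed per line; x5,x6,x7 runs 000..111 left to right):
  rows 0-7 [x1,x2,x3,x4=0000]: 11111111  (ones: 8)
  rows 8-15 [x1,x2,x3,x4=0001]: 00000000  (ones: 0)
  rows 16-23 [x1,x2,x3,x4=0010]: 10101010  (ones: 4)
  rows 24-31 [x1,x2,x3,x4=0011]: 00000000  (ones: 0)
  rows 32-39 [x1,x2,x3,x4=0100]: 11111111  (ones: 8)
  rows 40-47 [x1,x2,x3,x4=0101]: 00000000  (ones: 0)
  rows 48-55 [x1,x2,x3,x4=0110]: 10101010  (ones: 4)
  rows 56-63 [x1,x2,x3,x4=0111]: 00000000  (ones: 0)
  rows 64-71 [x1,x2,x3,x4=1000]: 11111111  (ones: 8)
  rows 72-79 [x1,x2,x3,x4=1001]: 00000000  (ones: 0)
  rows 80-87 [x1,x2,x3,x4=1010]: 10101010  (ones: 4)
  rows 88-95 [x1,x2,x3,x4=1011]: 00000000  (ones: 0)
  rows 96-103 [x1,x2,x3,x4=1100]: 11111111  (ones: 8)
  rows 104-111 [x1,x2,x3,x4=1101]: 00000000  (ones: 0)
  rows 112-119 [x1,x2,x3,x4=1110]: 10101010  (ones: 4)
  rows 120-127 [x1,x2,x3,x4=1111]: 00000000  (ones: 0)
Satisfying assignments = 8+0+4+0+8+0+4+0+8+0+4+0+8+0+4+0 = 48

48


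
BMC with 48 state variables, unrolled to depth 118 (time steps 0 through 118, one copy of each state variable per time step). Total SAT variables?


BMC unrolls to depth k, creating one copy of each state var for steps 0..k.
Step count = 118 + 1 = 119 (steps 0 through 118)
Vars per step = 48
Total = 48 * 119 = 5712

5712


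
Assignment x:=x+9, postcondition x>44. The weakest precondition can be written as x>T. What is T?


Formula: wp(x:=E, P) = P[E/x] (substitute E for x in postcondition)
Step 1: Postcondition: x>44
Step 2: Substitute x+9 for x: x+9>44
Step 3: Solve for x: x > 44-9 = 35

35


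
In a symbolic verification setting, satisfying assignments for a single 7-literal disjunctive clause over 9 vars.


Step 1: Total=2^9=512
Step 2: Unsat when all 7 false: 2^2=4
Step 3: Sat=512-4=508

508


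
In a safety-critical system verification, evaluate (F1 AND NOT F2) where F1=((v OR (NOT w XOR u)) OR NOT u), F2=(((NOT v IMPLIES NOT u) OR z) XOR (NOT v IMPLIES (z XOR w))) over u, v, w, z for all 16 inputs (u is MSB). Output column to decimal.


F1 = ((v OR (NOT w XOR u)) OR NOT u)
F2 = (((NOT v IMPLIES NOT u) OR z) XOR (NOT v IMPLIES (z XOR w)))
Counterexample to F1=>F2 is where F1=1 and F2=0.
Evaluate each row (bits = u,v,w,z, MSB first):
  row 0 [0000]: F1=1 F2=1 -> F1&~F2 -> 0
  row 1 [0001]: F1=1 F2=0 -> F1&~F2 -> 1
  row 2 [0010]: F1=1 F2=0 -> F1&~F2 -> 1
  row 3 [0011]: F1=1 F2=1 -> F1&~F2 -> 0
  row 4 [0100]: F1=1 F2=0 -> F1&~F2 -> 1
  row 5 [0101]: F1=1 F2=0 -> F1&~F2 -> 1
  row 6 [0110]: F1=1 F2=0 -> F1&~F2 -> 1
  row 7 [0111]: F1=1 F2=0 -> F1&~F2 -> 1
  row 8 [1000]: F1=0 F2=0 -> F1&~F2 -> 0
  row 9 [1001]: F1=0 F2=0 -> F1&~F2 -> 0
  row 10 [1010]: F1=1 F2=1 -> F1&~F2 -> 0
  row 11 [1011]: F1=1 F2=1 -> F1&~F2 -> 0
  row 12 [1100]: F1=1 F2=0 -> F1&~F2 -> 1
  row 13 [1101]: F1=1 F2=0 -> F1&~F2 -> 1
  row 14 [1110]: F1=1 F2=0 -> F1&~F2 -> 1
  row 15 [1111]: F1=1 F2=0 -> F1&~F2 -> 1
Full result column, 4 rows per line (u,v fixed per line; w,z runs 00..11 left to right):
  rows 0-3 [u,v=00]: 0110  = hex 6
  rows 4-7 [u,v=01]: 1111  = hex F
  rows 8-11 [u,v=10]: 0000  = hex 0
  rows 12-15 [u,v=11]: 1111  = hex F
Counterexample vector (row 0 .. row 15) = 0110111100001111
Output column grouped in 4s = 0110 1111 0000 1111 = 0x6F0F
Convert to decimal digit by digit (value = value*16 + digit):
  6 -> 6
  6*16 + 15 (F) = 111
  111*16 + 0 = 1776
  1776*16 + 15 (F) = 28431
Decimal = 28431

28431


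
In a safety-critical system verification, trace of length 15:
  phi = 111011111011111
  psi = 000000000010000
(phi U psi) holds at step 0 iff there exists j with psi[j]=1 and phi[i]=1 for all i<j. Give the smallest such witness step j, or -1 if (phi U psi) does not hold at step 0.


(phi U psi) at 0: need smallest j with psi[j]=1 and phi[i]=1 for all i in [0,j).
Scan from step 0:
  step 0: phi=1, psi=0 -> continue
  step 1: phi=1, psi=0 -> continue
  step 2: phi=1, psi=0 -> continue
  step 3: phi=0 -> phi-prefix broken from here
  step 10: psi=1 but phi already failed -> not a witness
  end of trace: no witness -> -1
Witness step = -1

-1


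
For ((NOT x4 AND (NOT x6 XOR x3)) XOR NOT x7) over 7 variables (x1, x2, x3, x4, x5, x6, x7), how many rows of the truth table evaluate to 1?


Formula: ((NOT x4 AND (NOT x6 XOR x3)) XOR NOT x7) over 7 vars (128 rows)
Evaluate each row (x1, x2, x3, x4, x5, x6, x7 as bits, MSB first):
  row 0 [0000000]: ((NOT 0 AND (NOT 0 XOR 0)) XOR NOT 0) -> 0
  row 1 [0000001]: ((NOT 0 AND (NOT 0 XOR 0)) XOR NOT 1) -> 1
  row 2 [0000010]: ((NOT 0 AND (NOT 1 XOR 0)) XOR NOT 0) -> 1
  row 3 [0000011]: ((NOT 0 AND (NOT 1 XOR 0)) XOR NOT 1) -> 0
  row 4 [0000100]: ((NOT 0 AND (NOT 0 XOR 0)) XOR NOT 0) -> 0
  (every remaining row is evaluated the same way; all 128 results are listed next)
Full result column, 8 rows per line (x1,x2,x3,x4 fixed per line; x5,x6,x7 runs 000..111 left to right):
  rows 0-7 [x1,x2,x3,x4=0000]: 01100110  (ones: 4)
  rows 8-15 [x1,x2,x3,x4=0001]: 10101010  (ones: 4)
  rows 16-23 [x1,x2,x3,x4=0010]: 10011001  (ones: 4)
  rows 24-31 [x1,x2,x3,x4=0011]: 10101010  (ones: 4)
  rows 32-39 [x1,x2,x3,x4=0100]: 01100110  (ones: 4)
  rows 40-47 [x1,x2,x3,x4=0101]: 10101010  (ones: 4)
  rows 48-55 [x1,x2,x3,x4=0110]: 10011001  (ones: 4)
  rows 56-63 [x1,x2,x3,x4=0111]: 10101010  (ones: 4)
  rows 64-71 [x1,x2,x3,x4=1000]: 01100110  (ones: 4)
  rows 72-79 [x1,x2,x3,x4=1001]: 10101010  (ones: 4)
  rows 80-87 [x1,x2,x3,x4=1010]: 10011001  (ones: 4)
  rows 88-95 [x1,x2,x3,x4=1011]: 10101010  (ones: 4)
  rows 96-103 [x1,x2,x3,x4=1100]: 01100110  (ones: 4)
  rows 104-111 [x1,x2,x3,x4=1101]: 10101010  (ones: 4)
  rows 112-119 [x1,x2,x3,x4=1110]: 10011001  (ones: 4)
  rows 120-127 [x1,x2,x3,x4=1111]: 10101010  (ones: 4)
Count of 1-rows = 4+4+4+4+4+4+4+4+4+4+4+4+4+4+4+4 = 64

64


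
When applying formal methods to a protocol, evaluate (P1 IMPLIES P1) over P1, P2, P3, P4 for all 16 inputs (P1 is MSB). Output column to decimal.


Formula: (P1 IMPLIES P1) over P1, P2, P3, P4 (16 rows)
Evaluate each row (bits = P1,P2,P3,P4, MSB first):
  row 0 [0000]: (0 IMPLIES 0) -> 1
  row 1 [0001]: (0 IMPLIES 0) -> 1
  row 2 [0010]: (0 IMPLIES 0) -> 1
  row 3 [0011]: (0 IMPLIES 0) -> 1
  row 4 [0100]: (0 IMPLIES 0) -> 1
  row 5 [0101]: (0 IMPLIES 0) -> 1
  row 6 [0110]: (0 IMPLIES 0) -> 1
  row 7 [0111]: (0 IMPLIES 0) -> 1
  row 8 [1000]: (1 IMPLIES 1) -> 1
  row 9 [1001]: (1 IMPLIES 1) -> 1
  row 10 [1010]: (1 IMPLIES 1) -> 1
  row 11 [1011]: (1 IMPLIES 1) -> 1
  row 12 [1100]: (1 IMPLIES 1) -> 1
  row 13 [1101]: (1 IMPLIES 1) -> 1
  row 14 [1110]: (1 IMPLIES 1) -> 1
  row 15 [1111]: (1 IMPLIES 1) -> 1
Full result column, 4 rows per line (P1,P2 fixed per line; P3,P4 runs 00..11 left to right):
  rows 0-3 [P1,P2=00]: 1111  = hex F
  rows 4-7 [P1,P2=01]: 1111  = hex F
  rows 8-11 [P1,P2=10]: 1111  = hex F
  rows 12-15 [P1,P2=11]: 1111  = hex F
Output column (row 0 .. row 15) = 1111111111111111
Output column grouped in 4s = 1111 1111 1111 1111 = 0xFFFF
Convert to decimal digit by digit (value = value*16 + digit):
  F -> 15
  15*16 + 15 (F) = 255
  255*16 + 15 (F) = 4095
  4095*16 + 15 (F) = 65535
Decimal = 65535

65535


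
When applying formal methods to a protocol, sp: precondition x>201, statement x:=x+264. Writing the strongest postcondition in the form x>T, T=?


Formula: sp(P, x:=E) = exists old_x. (x = E[old_x/x]) AND P[old_x/x] (old_x is the value of x before the assignment; eliminate old_x by solving x = E[old_x/x] for old_x)
Step 1: Precondition P: x>201, i.e. old_x > 201
Step 2: Assignment gives x = old_x + 264, so old_x = x - 264
Step 3: Substitute into P: x - 264 > 201
Step 4: Simplify: x > 201+264 = 465

465


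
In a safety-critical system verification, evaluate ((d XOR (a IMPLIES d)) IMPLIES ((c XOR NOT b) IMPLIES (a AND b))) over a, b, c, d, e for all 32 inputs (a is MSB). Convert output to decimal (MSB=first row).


Formula: ((d XOR (a IMPLIES d)) IMPLIES ((c XOR NOT b) IMPLIES (a AND b))) over a, b, c, d, e (32 rows)
Evaluate each row (bits = a,b,c,d,e, MSB first):
  row 0 [00000]: ((0 XOR (0 IMPLIES 0)) IMPLIES ((0 XOR NOT 0) IMPLIES (0 AND 0))) -> 0
  row 1 [00001]: ((0 XOR (0 IMPLIES 0)) IMPLIES ((0 XOR NOT 0) IMPLIES (0 AND 0))) -> 0
  row 2 [00010]: ((1 XOR (0 IMPLIES 1)) IMPLIES ((0 XOR NOT 0) IMPLIES (0 AND 0))) -> 1
  row 3 [00011]: ((1 XOR (0 IMPLIES 1)) IMPLIES ((0 XOR NOT 0) IMPLIES (0 AND 0))) -> 1
  row 4 [00100]: ((0 XOR (0 IMPLIES 0)) IMPLIES ((1 XOR NOT 0) IMPLIES (0 AND 0))) -> 1
  row 5 [00101]: ((0 XOR (0 IMPLIES 0)) IMPLIES ((1 XOR NOT 0) IMPLIES (0 AND 0))) -> 1
  row 6 [00110]: ((1 XOR (0 IMPLIES 1)) IMPLIES ((1 XOR NOT 0) IMPLIES (0 AND 0))) -> 1
  row 7 [00111]: ((1 XOR (0 IMPLIES 1)) IMPLIES ((1 XOR NOT 0) IMPLIES (0 AND 0))) -> 1
  row 8 [01000]: ((0 XOR (0 IMPLIES 0)) IMPLIES ((0 XOR NOT 1) IMPLIES (0 AND 1))) -> 1
  row 9 [01001]: ((0 XOR (0 IMPLIES 0)) IMPLIES ((0 XOR NOT 1) IMPLIES (0 AND 1))) -> 1
  row 10 [01010]: ((1 XOR (0 IMPLIES 1)) IMPLIES ((0 XOR NOT 1) IMPLIES (0 AND 1))) -> 1
  row 11 [01011]: ((1 XOR (0 IMPLIES 1)) IMPLIES ((0 XOR NOT 1) IMPLIES (0 AND 1))) -> 1
  row 12 [01100]: ((0 XOR (0 IMPLIES 0)) IMPLIES ((1 XOR NOT 1) IMPLIES (0 AND 1))) -> 0
  row 13 [01101]: ((0 XOR (0 IMPLIES 0)) IMPLIES ((1 XOR NOT 1) IMPLIES (0 AND 1))) -> 0
  row 14 [01110]: ((1 XOR (0 IMPLIES 1)) IMPLIES ((1 XOR NOT 1) IMPLIES (0 AND 1))) -> 1
  row 15 [01111]: ((1 XOR (0 IMPLIES 1)) IMPLIES ((1 XOR NOT 1) IMPLIES (0 AND 1))) -> 1
  row 16 [10000]: ((0 XOR (1 IMPLIES 0)) IMPLIES ((0 XOR NOT 0) IMPLIES (1 AND 0))) -> 1
  row 17 [10001]: ((0 XOR (1 IMPLIES 0)) IMPLIES ((0 XOR NOT 0) IMPLIES (1 AND 0))) -> 1
  row 18 [10010]: ((1 XOR (1 IMPLIES 1)) IMPLIES ((0 XOR NOT 0) IMPLIES (1 AND 0))) -> 1
  row 19 [10011]: ((1 XOR (1 IMPLIES 1)) IMPLIES ((0 XOR NOT 0) IMPLIES (1 AND 0))) -> 1
  row 20 [10100]: ((0 XOR (1 IMPLIES 0)) IMPLIES ((1 XOR NOT 0) IMPLIES (1 AND 0))) -> 1
  row 21 [10101]: ((0 XOR (1 IMPLIES 0)) IMPLIES ((1 XOR NOT 0) IMPLIES (1 AND 0))) -> 1
  row 22 [10110]: ((1 XOR (1 IMPLIES 1)) IMPLIES ((1 XOR NOT 0) IMPLIES (1 AND 0))) -> 1
  row 23 [10111]: ((1 XOR (1 IMPLIES 1)) IMPLIES ((1 XOR NOT 0) IMPLIES (1 AND 0))) -> 1
  row 24 [11000]: ((0 XOR (1 IMPLIES 0)) IMPLIES ((0 XOR NOT 1) IMPLIES (1 AND 1))) -> 1
  row 25 [11001]: ((0 XOR (1 IMPLIES 0)) IMPLIES ((0 XOR NOT 1) IMPLIES (1 AND 1))) -> 1
  row 26 [11010]: ((1 XOR (1 IMPLIES 1)) IMPLIES ((0 XOR NOT 1) IMPLIES (1 AND 1))) -> 1
  row 27 [11011]: ((1 XOR (1 IMPLIES 1)) IMPLIES ((0 XOR NOT 1) IMPLIES (1 AND 1))) -> 1
  row 28 [11100]: ((0 XOR (1 IMPLIES 0)) IMPLIES ((1 XOR NOT 1) IMPLIES (1 AND 1))) -> 1
  row 29 [11101]: ((0 XOR (1 IMPLIES 0)) IMPLIES ((1 XOR NOT 1) IMPLIES (1 AND 1))) -> 1
  row 30 [11110]: ((1 XOR (1 IMPLIES 1)) IMPLIES ((1 XOR NOT 1) IMPLIES (1 AND 1))) -> 1
  row 31 [11111]: ((1 XOR (1 IMPLIES 1)) IMPLIES ((1 XOR NOT 1) IMPLIES (1 AND 1))) -> 1
Full result column, 4 rows per line (a,b,c fixed per line; d,e runs 00..11 left to right):
  rows 0-3 [a,b,c=000]: 0011  = hex 3
  rows 4-7 [a,b,c=001]: 1111  = hex F
  rows 8-11 [a,b,c=010]: 1111  = hex F
  rows 12-15 [a,b,c=011]: 0011  = hex 3
  rows 16-19 [a,b,c=100]: 1111  = hex F
  rows 20-23 [a,b,c=101]: 1111  = hex F
  rows 24-27 [a,b,c=110]: 1111  = hex F
  rows 28-31 [a,b,c=111]: 1111  = hex F
Output column (row 0 .. row 31) = 00111111111100111111111111111111
Output column grouped in 4s = 0011 1111 1111 0011 1111 1111 1111 1111 = 0x3FF3FFFF
Convert to decimal digit by digit (value = value*16 + digit):
  3 -> 3
  3*16 + 15 (F) = 63
  63*16 + 15 (F) = 1023
  1023*16 + 3 = 16371
  16371*16 + 15 (F) = 261951
  261951*16 + 15 (F) = 4191231
  4191231*16 + 15 (F) = 67059711
  67059711*16 + 15 (F) = 1072955391
Decimal = 1072955391

1072955391


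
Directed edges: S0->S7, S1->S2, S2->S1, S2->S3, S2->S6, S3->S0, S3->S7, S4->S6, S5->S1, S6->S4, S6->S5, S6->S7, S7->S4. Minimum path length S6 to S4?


BFS layer-by-layer from S6:
  dist 0: {S6}
  dist 1: {S4, S5, S7}
  -> S4 reached at distance 1
Shortest path length = 1

1


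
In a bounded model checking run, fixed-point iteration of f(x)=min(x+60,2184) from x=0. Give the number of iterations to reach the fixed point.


Step 1: x=0, cap=2184, increment=60
Step 2: x grows by 60 each step until capped at 2184; fixed point is x=2184
Step 3: iterations = ceil(2184/60) = 37

37


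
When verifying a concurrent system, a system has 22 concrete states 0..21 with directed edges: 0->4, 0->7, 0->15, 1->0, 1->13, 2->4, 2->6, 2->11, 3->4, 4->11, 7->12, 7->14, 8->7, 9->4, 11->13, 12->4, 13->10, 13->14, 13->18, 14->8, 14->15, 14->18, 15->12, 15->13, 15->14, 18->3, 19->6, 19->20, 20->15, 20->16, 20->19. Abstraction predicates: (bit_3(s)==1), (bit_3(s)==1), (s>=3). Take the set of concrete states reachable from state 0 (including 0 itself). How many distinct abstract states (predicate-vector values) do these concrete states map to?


BFS from 0:
Concrete reachable: {0, 3, 4, 7, 8, 10, 11, 12, 13, 14, 15, 18}
Abstract via predicates (bit_3(s)==1), (bit_3(s)==1), (s>=3):
  (0,0,0) <- {0}
  (0,0,1) <- {3, 4, 7, 18}
  (1,1,1) <- {8, 10, 11, 12, 13, 14, 15}
Distinct abstract states = 3

3


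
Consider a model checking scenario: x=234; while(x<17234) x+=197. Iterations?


Step 1: x goes from 234 toward 17234 by 197; the body runs while x<17234, so iterations = ceil((bound-start)/step)
Step 2: Distance=17000
Step 3: ceil(17000/197)=87

87


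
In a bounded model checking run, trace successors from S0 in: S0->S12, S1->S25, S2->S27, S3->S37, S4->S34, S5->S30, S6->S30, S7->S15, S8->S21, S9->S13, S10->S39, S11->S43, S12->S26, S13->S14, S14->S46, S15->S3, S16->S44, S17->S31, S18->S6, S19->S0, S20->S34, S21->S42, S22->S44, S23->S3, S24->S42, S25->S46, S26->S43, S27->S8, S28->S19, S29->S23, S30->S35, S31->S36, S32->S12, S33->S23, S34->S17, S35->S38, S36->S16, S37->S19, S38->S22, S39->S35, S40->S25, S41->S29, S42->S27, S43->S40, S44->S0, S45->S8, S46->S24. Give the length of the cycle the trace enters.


Trace from S0 until a state repeats:
  S0 -> S12 -> S26 -> S43 -> S40 -> S25 -> S46 -> S24 -> S42 -> S27 -> S8 -> S21 -> S42
S42 first seen at step 8, revisited at step 12.
Cycle length = 12 - 8 = 4

4


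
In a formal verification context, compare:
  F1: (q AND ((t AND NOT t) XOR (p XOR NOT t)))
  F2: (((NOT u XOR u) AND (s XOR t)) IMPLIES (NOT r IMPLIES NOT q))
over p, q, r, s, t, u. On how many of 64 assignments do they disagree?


F1 = (q AND ((t AND NOT t) XOR (p XOR NOT t)))
F2 = (((NOT u XOR u) AND (s XOR t)) IMPLIES (NOT r IMPLIES NOT q))
Evaluate both on each of 64 rows (bits = p,q,r,s,t,u):
  row 0 [000000]: F1=0 F2=1 (differ) -> 1
  row 1 [000001]: F1=0 F2=1 (differ) -> 1
  row 2 [000010]: F1=0 F2=1 (differ) -> 1
  row 3 [000011]: F1=0 F2=1 (differ) -> 1
  row 4 [000100]: F1=0 F2=1 (differ) -> 1
  (every remaining row is evaluated the same way; all 64 results are listed next)
Full result column, 8 rows per line (p,q,r fixed per line; s,t,u runs 000..111 left to right):
  rows 0-7 [p,q,r=000]: 11111111  (ones: 8)
  rows 8-15 [p,q,r=001]: 11111111  (ones: 8)
  rows 16-23 [p,q,r=010]: 00001111  (ones: 4)
  rows 24-31 [p,q,r=011]: 00110011  (ones: 4)
  rows 32-39 [p,q,r=100]: 11111111  (ones: 8)
  rows 40-47 [p,q,r=101]: 11111111  (ones: 8)
  rows 48-55 [p,q,r=110]: 11110000  (ones: 4)
  rows 56-63 [p,q,r=111]: 11001100  (ones: 4)
Disagreements = 8+8+4+4+8+8+4+4 = 48

48


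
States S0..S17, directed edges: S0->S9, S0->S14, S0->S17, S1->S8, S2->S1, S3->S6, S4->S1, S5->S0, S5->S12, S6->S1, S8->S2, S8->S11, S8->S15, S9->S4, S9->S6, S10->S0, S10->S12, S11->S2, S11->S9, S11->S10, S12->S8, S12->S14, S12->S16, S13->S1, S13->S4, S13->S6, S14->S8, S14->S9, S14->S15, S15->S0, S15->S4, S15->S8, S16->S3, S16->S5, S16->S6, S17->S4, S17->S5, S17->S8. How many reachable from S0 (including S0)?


BFS from S0:
  layer 0: {S0}
  layer 1: {S9, S14, S17}
  layer 2: {S4, S5, S6, S8, S15}
  layer 3: {S1, S2, S11, S12}
  layer 4: {S10, S16}
  layer 5: {S3}
Reachable set: {S0, S1, S2, S3, S4, S5, S6, S8, S9, S10, S11, S12, S14, S15, S16, S17}
Count = 16

16


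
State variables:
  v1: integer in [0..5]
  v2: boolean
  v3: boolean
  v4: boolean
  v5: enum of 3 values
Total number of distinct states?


State space = product of domain sizes of all variables.
Domain sizes:
  v1 (integer in [0..5]): 6
  v2 (boolean): 2
  v3 (boolean): 2
  v4 (boolean): 2
  v5 (enum of 3 values): 3
Product = 6 * 2 * 2 * 2 * 3 = 144

144


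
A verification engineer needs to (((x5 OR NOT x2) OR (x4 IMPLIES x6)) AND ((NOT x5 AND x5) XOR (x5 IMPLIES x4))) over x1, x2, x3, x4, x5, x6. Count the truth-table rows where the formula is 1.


Formula: (((x5 OR NOT x2) OR (x4 IMPLIES x6)) AND ((NOT x5 AND x5) XOR (x5 IMPLIES x4))) over 6 vars (64 rows)
Evaluate each row (x1, x2, x3, x4, x5, x6 as bits, MSB first):
  row 0 [000000]: (((0 OR NOT 0) OR (0 IMPLIES 0)) AND ((NOT 0 AND 0) XOR (0 IMPLIES 0))) -> 1
  row 1 [000001]: (((0 OR NOT 0) OR (0 IMPLIES 1)) AND ((NOT 0 AND 0) XOR (0 IMPLIES 0))) -> 1
  row 2 [000010]: (((1 OR NOT 0) OR (0 IMPLIES 0)) AND ((NOT 1 AND 1) XOR (1 IMPLIES 0))) -> 0
  row 3 [000011]: (((1 OR NOT 0) OR (0 IMPLIES 1)) AND ((NOT 1 AND 1) XOR (1 IMPLIES 0))) -> 0
  row 4 [000100]: (((0 OR NOT 0) OR (1 IMPLIES 0)) AND ((NOT 0 AND 0) XOR (0 IMPLIES 1))) -> 1
  (every remaining row is evaluated the same way; all 64 results are listed next)
Full result column, 8 rows per line (x1,x2,x3 fixed per line; x4,x5,x6 runs 000..111 left to right):
  rows 0-7 [x1,x2,x3=000]: 11001111  (ones: 6)
  rows 8-15 [x1,x2,x3=001]: 11001111  (ones: 6)
  rows 16-23 [x1,x2,x3=010]: 11000111  (ones: 5)
  rows 24-31 [x1,x2,x3=011]: 11000111  (ones: 5)
  rows 32-39 [x1,x2,x3=100]: 11001111  (ones: 6)
  rows 40-47 [x1,x2,x3=101]: 11001111  (ones: 6)
  rows 48-55 [x1,x2,x3=110]: 11000111  (ones: 5)
  rows 56-63 [x1,x2,x3=111]: 11000111  (ones: 5)
Count of 1-rows = 6+6+5+5+6+6+5+5 = 44

44


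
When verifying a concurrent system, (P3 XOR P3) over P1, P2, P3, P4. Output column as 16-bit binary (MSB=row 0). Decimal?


Formula: (P3 XOR P3) over P1, P2, P3, P4 (16 rows)
Evaluate each row (bits = P1,P2,P3,P4, MSB first):
  row 0 [0000]: (0 XOR 0) -> 0
  row 1 [0001]: (0 XOR 0) -> 0
  row 2 [0010]: (1 XOR 1) -> 0
  row 3 [0011]: (1 XOR 1) -> 0
  row 4 [0100]: (0 XOR 0) -> 0
  row 5 [0101]: (0 XOR 0) -> 0
  row 6 [0110]: (1 XOR 1) -> 0
  row 7 [0111]: (1 XOR 1) -> 0
  row 8 [1000]: (0 XOR 0) -> 0
  row 9 [1001]: (0 XOR 0) -> 0
  row 10 [1010]: (1 XOR 1) -> 0
  row 11 [1011]: (1 XOR 1) -> 0
  row 12 [1100]: (0 XOR 0) -> 0
  row 13 [1101]: (0 XOR 0) -> 0
  row 14 [1110]: (1 XOR 1) -> 0
  row 15 [1111]: (1 XOR 1) -> 0
Full result column, 4 rows per line (P1,P2 fixed per line; P3,P4 runs 00..11 left to right):
  rows 0-3 [P1,P2=00]: 0000  = hex 0
  rows 4-7 [P1,P2=01]: 0000  = hex 0
  rows 8-11 [P1,P2=10]: 0000  = hex 0
  rows 12-15 [P1,P2=11]: 0000  = hex 0
Output column (row 0 .. row 15) = 0000000000000000
Output column grouped in 4s = 0000 0000 0000 0000 = 0x0000
Convert to decimal digit by digit (value = value*16 + digit):
  0 -> 0
  0*16 + 0 = 0
  0*16 + 0 = 0
  0*16 + 0 = 0
Decimal = 0

0
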